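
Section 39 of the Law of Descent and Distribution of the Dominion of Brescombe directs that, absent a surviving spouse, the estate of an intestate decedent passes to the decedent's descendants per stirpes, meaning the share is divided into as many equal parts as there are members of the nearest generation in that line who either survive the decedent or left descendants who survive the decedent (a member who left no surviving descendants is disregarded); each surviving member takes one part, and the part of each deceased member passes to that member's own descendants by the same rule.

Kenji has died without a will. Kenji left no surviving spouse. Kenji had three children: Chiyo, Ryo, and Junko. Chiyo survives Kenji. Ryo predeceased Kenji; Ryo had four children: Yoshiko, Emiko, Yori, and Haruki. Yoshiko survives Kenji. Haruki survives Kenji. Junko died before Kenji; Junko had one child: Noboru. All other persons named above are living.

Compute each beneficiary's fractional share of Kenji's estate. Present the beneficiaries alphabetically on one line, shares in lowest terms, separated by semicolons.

Chiyo 1/3; Emiko 1/12; Haruki 1/12; Noboru 1/3; Yori 1/12; Yoshiko 1/12

There is no surviving spouse, so the entire estate passes to Kenji's descendants per stirpes.
The estate is divided into 3 equal shares of 1/3 among Chiyo, Ryo, Junko.
Chiyo is living and takes 1/3.
Ryo predeceased; the 1/3 allotted to Ryo's branch passes to Ryo's issue by representation.
The 1/3 is divided into 4 equal shares of 1/12 among Yoshiko, Emiko, Yori, Haruki.
Yoshiko is living and takes 1/12.
Emiko is living and takes 1/12.
Yori is living and takes 1/12.
Haruki is living and takes 1/12.
Junko predeceased; the 1/3 allotted to Junko's branch passes to Junko's issue by representation.
Noboru is the sole taker at this level and receives the full 1/3.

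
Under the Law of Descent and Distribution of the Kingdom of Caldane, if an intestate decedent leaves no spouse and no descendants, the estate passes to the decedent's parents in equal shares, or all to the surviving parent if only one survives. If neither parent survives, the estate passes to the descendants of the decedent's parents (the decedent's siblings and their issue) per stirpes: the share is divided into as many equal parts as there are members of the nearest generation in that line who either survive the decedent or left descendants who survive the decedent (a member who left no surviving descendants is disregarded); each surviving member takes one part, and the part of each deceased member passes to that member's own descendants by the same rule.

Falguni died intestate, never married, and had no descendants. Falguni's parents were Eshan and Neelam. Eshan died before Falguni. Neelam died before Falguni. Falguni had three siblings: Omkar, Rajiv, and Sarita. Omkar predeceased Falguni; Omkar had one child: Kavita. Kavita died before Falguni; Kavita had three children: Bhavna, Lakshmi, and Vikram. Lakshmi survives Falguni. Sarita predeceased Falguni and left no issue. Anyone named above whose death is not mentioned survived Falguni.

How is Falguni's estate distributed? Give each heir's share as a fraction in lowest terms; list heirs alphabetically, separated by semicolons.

Neither parent survives and there are no descendants, so the estate passes to Falguni's siblings and their issue per stirpes.
Sarita left no surviving issue, so that branch lapses and is disregarded.
The estate is divided into 2 equal shares of 1/2 among Omkar, Rajiv.
Omkar predeceased; the 1/2 allotted to Omkar's branch passes to Omkar's issue by representation.
Kavita's line is the sole branch at this level, so the full 1/2 passes to Kavita's issue by representation.
The 1/2 is divided into 3 equal shares of 1/6 among Bhavna, Lakshmi, Vikram.
Bhavna is living and takes 1/6.
Lakshmi is living and takes 1/6.
Vikram is living and takes 1/6.
Rajiv is living and takes 1/2.

Bhavna 1/6; Lakshmi 1/6; Rajiv 1/2; Vikram 1/6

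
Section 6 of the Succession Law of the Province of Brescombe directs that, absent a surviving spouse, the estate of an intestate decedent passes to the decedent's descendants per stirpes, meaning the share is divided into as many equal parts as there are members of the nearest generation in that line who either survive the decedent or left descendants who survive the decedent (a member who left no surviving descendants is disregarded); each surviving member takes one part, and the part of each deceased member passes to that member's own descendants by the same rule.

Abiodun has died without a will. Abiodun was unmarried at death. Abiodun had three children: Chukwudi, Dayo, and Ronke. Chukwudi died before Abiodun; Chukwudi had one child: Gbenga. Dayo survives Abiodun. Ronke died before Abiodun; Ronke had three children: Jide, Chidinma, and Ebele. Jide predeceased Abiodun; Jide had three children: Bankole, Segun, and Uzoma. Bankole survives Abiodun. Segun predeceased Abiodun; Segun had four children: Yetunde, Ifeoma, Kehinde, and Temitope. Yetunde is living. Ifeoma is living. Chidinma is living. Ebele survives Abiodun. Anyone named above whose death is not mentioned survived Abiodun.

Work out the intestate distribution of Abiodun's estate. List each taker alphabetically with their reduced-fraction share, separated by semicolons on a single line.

Bankole 1/27; Chidinma 1/9; Dayo 1/3; Ebele 1/9; Gbenga 1/3; Ifeoma 1/108; Kehinde 1/108; Temitope 1/108; Uzoma 1/27; Yetunde 1/108

There is no surviving spouse, so the entire estate passes to Abiodun's descendants per stirpes.
The estate is divided into 3 equal shares of 1/3 among Chukwudi, Dayo, Ronke.
Chukwudi predeceased; the 1/3 allotted to Chukwudi's branch passes to Chukwudi's issue by representation.
Gbenga is the sole taker at this level and receives the full 1/3.
Dayo is living and takes 1/3.
Ronke predeceased; the 1/3 allotted to Ronke's branch passes to Ronke's issue by representation.
The 1/3 is divided into 3 equal shares of 1/9 among Jide, Chidinma, Ebele.
Jide predeceased; the 1/9 allotted to Jide's branch passes to Jide's issue by representation.
The 1/9 is divided into 3 equal shares of 1/27 among Bankole, Segun, Uzoma.
Bankole is living and takes 1/27.
Segun predeceased; the 1/27 allotted to Segun's branch passes to Segun's issue by representation.
The 1/27 is divided into 4 equal shares of 1/108 among Yetunde, Ifeoma, Kehinde, Temitope.
Yetunde is living and takes 1/108.
Ifeoma is living and takes 1/108.
Kehinde is living and takes 1/108.
Temitope is living and takes 1/108.
Uzoma is living and takes 1/27.
Chidinma is living and takes 1/9.
Ebele is living and takes 1/9.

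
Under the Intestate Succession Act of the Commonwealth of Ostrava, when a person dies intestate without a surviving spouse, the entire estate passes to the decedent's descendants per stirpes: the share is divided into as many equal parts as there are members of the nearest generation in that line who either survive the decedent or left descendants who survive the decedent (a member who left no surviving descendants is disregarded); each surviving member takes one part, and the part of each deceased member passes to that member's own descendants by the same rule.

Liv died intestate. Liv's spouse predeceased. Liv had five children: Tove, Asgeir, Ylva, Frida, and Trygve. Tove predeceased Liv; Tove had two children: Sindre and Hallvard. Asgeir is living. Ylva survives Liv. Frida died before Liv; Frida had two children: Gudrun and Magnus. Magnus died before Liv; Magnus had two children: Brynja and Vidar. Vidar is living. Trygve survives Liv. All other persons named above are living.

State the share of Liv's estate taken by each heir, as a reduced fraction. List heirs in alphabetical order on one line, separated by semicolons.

Asgeir 1/5; Brynja 1/20; Gudrun 1/10; Hallvard 1/10; Sindre 1/10; Trygve 1/5; Vidar 1/20; Ylva 1/5

There is no surviving spouse, so the entire estate passes to Liv's descendants per stirpes.
The estate is divided into 5 equal shares of 1/5 among Tove, Asgeir, Ylva, Frida, Trygve.
Tove predeceased; the 1/5 allotted to Tove's branch passes to Tove's issue by representation.
The 1/5 is divided into 2 equal shares of 1/10 among Sindre, Hallvard.
Sindre is living and takes 1/10.
Hallvard is living and takes 1/10.
Asgeir is living and takes 1/5.
Ylva is living and takes 1/5.
Frida predeceased; the 1/5 allotted to Frida's branch passes to Frida's issue by representation.
The 1/5 is divided into 2 equal shares of 1/10 among Gudrun, Magnus.
Gudrun is living and takes 1/10.
Magnus predeceased; the 1/10 allotted to Magnus's branch passes to Magnus's issue by representation.
The 1/10 is divided into 2 equal shares of 1/20 among Brynja, Vidar.
Brynja is living and takes 1/20.
Vidar is living and takes 1/20.
Trygve is living and takes 1/5.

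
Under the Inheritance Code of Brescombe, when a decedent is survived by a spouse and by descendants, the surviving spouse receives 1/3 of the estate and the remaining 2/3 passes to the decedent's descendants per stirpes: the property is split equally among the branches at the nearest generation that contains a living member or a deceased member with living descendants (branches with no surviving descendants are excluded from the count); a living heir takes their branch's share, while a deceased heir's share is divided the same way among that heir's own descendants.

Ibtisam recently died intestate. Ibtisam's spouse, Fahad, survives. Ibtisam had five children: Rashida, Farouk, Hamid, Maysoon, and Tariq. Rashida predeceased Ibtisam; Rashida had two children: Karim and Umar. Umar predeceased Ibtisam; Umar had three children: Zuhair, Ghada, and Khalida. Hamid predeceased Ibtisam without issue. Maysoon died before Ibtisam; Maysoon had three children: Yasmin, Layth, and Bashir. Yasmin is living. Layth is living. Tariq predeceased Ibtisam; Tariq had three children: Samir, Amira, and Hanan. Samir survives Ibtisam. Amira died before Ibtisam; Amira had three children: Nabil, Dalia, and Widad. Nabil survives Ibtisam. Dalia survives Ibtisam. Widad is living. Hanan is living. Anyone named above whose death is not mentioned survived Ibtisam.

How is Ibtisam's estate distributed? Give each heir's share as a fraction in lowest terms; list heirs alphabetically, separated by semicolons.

Fahad, as surviving spouse, takes 1/3.
The remaining 2/3 passes to Ibtisam's descendants per stirpes.
Hamid left no surviving issue, so that branch lapses and is disregarded.
The 2/3 is divided into 4 equal shares of 1/6 among Rashida, Farouk, Maysoon, Tariq.
Rashida predeceased; the 1/6 allotted to Rashida's branch passes to Rashida's issue by representation.
The 1/6 is divided into 2 equal shares of 1/12 among Karim, Umar.
Karim is living and takes 1/12.
Umar predeceased; the 1/12 allotted to Umar's branch passes to Umar's issue by representation.
The 1/12 is divided into 3 equal shares of 1/36 among Zuhair, Ghada, Khalida.
Zuhair is living and takes 1/36.
Ghada is living and takes 1/36.
Khalida is living and takes 1/36.
Farouk is living and takes 1/6.
Maysoon predeceased; the 1/6 allotted to Maysoon's branch passes to Maysoon's issue by representation.
The 1/6 is divided into 3 equal shares of 1/18 among Yasmin, Layth, Bashir.
Yasmin is living and takes 1/18.
Layth is living and takes 1/18.
Bashir is living and takes 1/18.
Tariq predeceased; the 1/6 allotted to Tariq's branch passes to Tariq's issue by representation.
The 1/6 is divided into 3 equal shares of 1/18 among Samir, Amira, Hanan.
Samir is living and takes 1/18.
Amira predeceased; the 1/18 allotted to Amira's branch passes to Amira's issue by representation.
The 1/18 is divided into 3 equal shares of 1/54 among Nabil, Dalia, Widad.
Nabil is living and takes 1/54.
Dalia is living and takes 1/54.
Widad is living and takes 1/54.
Hanan is living and takes 1/18.

Bashir 1/18; Dalia 1/54; Fahad 1/3; Farouk 1/6; Ghada 1/36; Hanan 1/18; Karim 1/12; Khalida 1/36; Layth 1/18; Nabil 1/54; Samir 1/18; Widad 1/54; Yasmin 1/18; Zuhair 1/36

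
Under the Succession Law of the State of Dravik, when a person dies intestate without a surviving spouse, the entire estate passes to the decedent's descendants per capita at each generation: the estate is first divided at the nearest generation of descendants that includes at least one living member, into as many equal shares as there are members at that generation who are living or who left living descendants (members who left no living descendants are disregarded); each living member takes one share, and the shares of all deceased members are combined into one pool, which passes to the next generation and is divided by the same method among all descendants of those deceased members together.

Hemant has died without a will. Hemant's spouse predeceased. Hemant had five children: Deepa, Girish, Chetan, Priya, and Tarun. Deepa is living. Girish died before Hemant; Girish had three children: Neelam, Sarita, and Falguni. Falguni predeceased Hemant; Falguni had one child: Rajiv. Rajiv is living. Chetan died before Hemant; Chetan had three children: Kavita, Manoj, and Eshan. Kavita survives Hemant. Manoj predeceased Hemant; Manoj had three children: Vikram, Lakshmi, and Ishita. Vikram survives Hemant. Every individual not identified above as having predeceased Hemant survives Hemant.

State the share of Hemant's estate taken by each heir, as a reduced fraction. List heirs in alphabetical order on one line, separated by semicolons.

There is no surviving spouse, so the entire estate passes to Hemant's descendants per capita at each generation.
At generation 1 (Deepa, Girish, Chetan, Priya, Tarun) there are 5 shares of (1)/5 = 1/5 each.
Living: Deepa, Priya, and Tarun — each takes 1/5.
Deceased: Girish and Chetan. Their combined 2/5 is pooled and carried to generation 2.
At generation 2 (Neelam, Sarita, Falguni, Kavita, Manoj, Eshan) there are 6 shares of (2/5)/6 = 1/15 each.
Living: Neelam, Sarita, Kavita, and Eshan — each takes 1/15.
Deceased: Falguni and Manoj. Their combined 2/15 is pooled and carried to generation 3.
At generation 3 (Rajiv, Vikram, Lakshmi, Ishita) there are 4 shares of (2/15)/4 = 1/30 each.
Living: Rajiv, Vikram, Lakshmi, and Ishita — each takes 1/30.

Deepa 1/5; Eshan 1/15; Ishita 1/30; Kavita 1/15; Lakshmi 1/30; Neelam 1/15; Priya 1/5; Rajiv 1/30; Sarita 1/15; Tarun 1/5; Vikram 1/30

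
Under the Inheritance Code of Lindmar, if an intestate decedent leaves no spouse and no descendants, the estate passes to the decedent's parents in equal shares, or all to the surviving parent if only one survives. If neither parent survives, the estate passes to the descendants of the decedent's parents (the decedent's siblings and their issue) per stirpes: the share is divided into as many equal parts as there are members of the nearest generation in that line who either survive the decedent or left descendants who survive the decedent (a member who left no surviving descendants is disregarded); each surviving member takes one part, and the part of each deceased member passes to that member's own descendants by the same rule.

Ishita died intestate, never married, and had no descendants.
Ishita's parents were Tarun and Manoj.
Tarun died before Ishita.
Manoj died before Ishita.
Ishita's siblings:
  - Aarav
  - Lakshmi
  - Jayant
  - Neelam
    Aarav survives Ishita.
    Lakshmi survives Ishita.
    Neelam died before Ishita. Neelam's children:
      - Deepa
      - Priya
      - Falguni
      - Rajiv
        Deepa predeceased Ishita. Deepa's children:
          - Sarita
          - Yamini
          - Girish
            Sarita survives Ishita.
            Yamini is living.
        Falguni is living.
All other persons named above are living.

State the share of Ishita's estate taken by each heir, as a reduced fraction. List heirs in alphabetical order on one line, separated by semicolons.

Neither parent survives and there are no descendants, so the estate passes to Ishita's siblings and their issue per stirpes.
The estate is divided into 4 equal shares of 1/4 among Aarav, Lakshmi, Jayant, Neelam.
Aarav is living and takes 1/4.
Lakshmi is living and takes 1/4.
Jayant is living and takes 1/4.
Neelam predeceased; the 1/4 allotted to Neelam's branch passes to Neelam's issue by representation.
The 1/4 is divided into 4 equal shares of 1/16 among Deepa, Priya, Falguni, Rajiv.
Deepa predeceased; the 1/16 allotted to Deepa's branch passes to Deepa's issue by representation.
The 1/16 is divided into 3 equal shares of 1/48 among Sarita, Yamini, Girish.
Sarita is living and takes 1/48.
Yamini is living and takes 1/48.
Girish is living and takes 1/48.
Priya is living and takes 1/16.
Falguni is living and takes 1/16.
Rajiv is living and takes 1/16.

Aarav 1/4; Falguni 1/16; Girish 1/48; Jayant 1/4; Lakshmi 1/4; Priya 1/16; Rajiv 1/16; Sarita 1/48; Yamini 1/48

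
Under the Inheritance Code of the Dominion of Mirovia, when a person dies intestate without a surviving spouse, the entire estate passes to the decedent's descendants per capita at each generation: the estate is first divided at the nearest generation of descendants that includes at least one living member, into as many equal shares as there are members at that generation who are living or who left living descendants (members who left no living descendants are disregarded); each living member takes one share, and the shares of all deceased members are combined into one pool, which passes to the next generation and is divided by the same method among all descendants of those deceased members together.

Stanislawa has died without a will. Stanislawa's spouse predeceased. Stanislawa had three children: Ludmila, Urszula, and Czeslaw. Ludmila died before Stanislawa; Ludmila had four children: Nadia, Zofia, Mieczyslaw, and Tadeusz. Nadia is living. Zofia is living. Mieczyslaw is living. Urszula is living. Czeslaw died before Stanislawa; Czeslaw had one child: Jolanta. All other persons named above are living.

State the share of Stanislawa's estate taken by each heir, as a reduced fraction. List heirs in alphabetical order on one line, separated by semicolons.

Jolanta 2/15; Mieczyslaw 2/15; Nadia 2/15; Tadeusz 2/15; Urszula 1/3; Zofia 2/15

There is no surviving spouse, so the entire estate passes to Stanislawa's descendants per capita at each generation.
At generation 1 (Ludmila, Urszula, Czeslaw) there are 3 shares of (1)/3 = 1/3 each.
Living: Urszula — each takes 1/3.
Deceased: Ludmila and Czeslaw. Their combined 2/3 is pooled and carried to generation 2.
At generation 2 (Nadia, Zofia, Mieczyslaw, Tadeusz, Jolanta) there are 5 shares of (2/3)/5 = 2/15 each.
Living: Nadia, Zofia, Mieczyslaw, Tadeusz, and Jolanta — each takes 2/15.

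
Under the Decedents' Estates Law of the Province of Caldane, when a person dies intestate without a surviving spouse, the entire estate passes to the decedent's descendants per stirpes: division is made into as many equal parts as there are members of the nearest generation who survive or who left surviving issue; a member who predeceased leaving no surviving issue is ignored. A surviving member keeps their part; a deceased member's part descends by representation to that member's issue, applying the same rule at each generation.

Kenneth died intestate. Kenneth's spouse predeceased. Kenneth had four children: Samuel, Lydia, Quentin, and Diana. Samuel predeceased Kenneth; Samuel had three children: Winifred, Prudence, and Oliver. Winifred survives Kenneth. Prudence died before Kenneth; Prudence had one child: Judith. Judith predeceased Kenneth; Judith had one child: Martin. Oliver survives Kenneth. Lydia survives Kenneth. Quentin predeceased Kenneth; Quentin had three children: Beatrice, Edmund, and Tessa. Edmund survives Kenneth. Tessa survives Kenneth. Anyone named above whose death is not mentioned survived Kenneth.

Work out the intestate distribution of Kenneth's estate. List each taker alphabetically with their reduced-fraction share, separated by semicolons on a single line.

There is no surviving spouse, so the entire estate passes to Kenneth's descendants per stirpes.
The estate is divided into 4 equal shares of 1/4 among Samuel, Lydia, Quentin, Diana.
Samuel predeceased; the 1/4 allotted to Samuel's branch passes to Samuel's issue by representation.
The 1/4 is divided into 3 equal shares of 1/12 among Winifred, Prudence, Oliver.
Winifred is living and takes 1/12.
Prudence predeceased; the 1/12 allotted to Prudence's branch passes to Prudence's issue by representation.
Judith's line is the sole branch at this level, so the full 1/12 passes to Judith's issue by representation.
Martin is the sole taker at this level and receives the full 1/12.
Oliver is living and takes 1/12.
Lydia is living and takes 1/4.
Quentin predeceased; the 1/4 allotted to Quentin's branch passes to Quentin's issue by representation.
The 1/4 is divided into 3 equal shares of 1/12 among Beatrice, Edmund, Tessa.
Beatrice is living and takes 1/12.
Edmund is living and takes 1/12.
Tessa is living and takes 1/12.
Diana is living and takes 1/4.

Beatrice 1/12; Diana 1/4; Edmund 1/12; Lydia 1/4; Martin 1/12; Oliver 1/12; Tessa 1/12; Winifred 1/12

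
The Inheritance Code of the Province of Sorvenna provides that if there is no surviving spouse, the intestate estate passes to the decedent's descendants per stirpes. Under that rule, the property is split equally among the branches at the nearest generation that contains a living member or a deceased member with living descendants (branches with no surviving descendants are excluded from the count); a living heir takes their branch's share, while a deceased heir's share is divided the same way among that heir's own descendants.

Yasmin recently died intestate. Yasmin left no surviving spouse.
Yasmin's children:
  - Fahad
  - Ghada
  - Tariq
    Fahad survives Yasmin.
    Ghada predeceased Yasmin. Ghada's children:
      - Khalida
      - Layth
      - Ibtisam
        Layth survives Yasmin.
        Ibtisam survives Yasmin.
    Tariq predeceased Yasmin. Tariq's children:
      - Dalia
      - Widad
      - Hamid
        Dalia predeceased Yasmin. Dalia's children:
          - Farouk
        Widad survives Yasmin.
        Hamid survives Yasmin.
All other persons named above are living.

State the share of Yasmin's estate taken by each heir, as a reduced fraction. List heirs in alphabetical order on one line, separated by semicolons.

There is no surviving spouse, so the entire estate passes to Yasmin's descendants per stirpes.
The estate is divided into 3 equal shares of 1/3 among Fahad, Ghada, Tariq.
Fahad is living and takes 1/3.
Ghada predeceased; the 1/3 allotted to Ghada's branch passes to Ghada's issue by representation.
The 1/3 is divided into 3 equal shares of 1/9 among Khalida, Layth, Ibtisam.
Khalida is living and takes 1/9.
Layth is living and takes 1/9.
Ibtisam is living and takes 1/9.
Tariq predeceased; the 1/3 allotted to Tariq's branch passes to Tariq's issue by representation.
The 1/3 is divided into 3 equal shares of 1/9 among Dalia, Widad, Hamid.
Dalia predeceased; the 1/9 allotted to Dalia's branch passes to Dalia's issue by representation.
Farouk is the sole taker at this level and receives the full 1/9.
Widad is living and takes 1/9.
Hamid is living and takes 1/9.

Fahad 1/3; Farouk 1/9; Hamid 1/9; Ibtisam 1/9; Khalida 1/9; Layth 1/9; Widad 1/9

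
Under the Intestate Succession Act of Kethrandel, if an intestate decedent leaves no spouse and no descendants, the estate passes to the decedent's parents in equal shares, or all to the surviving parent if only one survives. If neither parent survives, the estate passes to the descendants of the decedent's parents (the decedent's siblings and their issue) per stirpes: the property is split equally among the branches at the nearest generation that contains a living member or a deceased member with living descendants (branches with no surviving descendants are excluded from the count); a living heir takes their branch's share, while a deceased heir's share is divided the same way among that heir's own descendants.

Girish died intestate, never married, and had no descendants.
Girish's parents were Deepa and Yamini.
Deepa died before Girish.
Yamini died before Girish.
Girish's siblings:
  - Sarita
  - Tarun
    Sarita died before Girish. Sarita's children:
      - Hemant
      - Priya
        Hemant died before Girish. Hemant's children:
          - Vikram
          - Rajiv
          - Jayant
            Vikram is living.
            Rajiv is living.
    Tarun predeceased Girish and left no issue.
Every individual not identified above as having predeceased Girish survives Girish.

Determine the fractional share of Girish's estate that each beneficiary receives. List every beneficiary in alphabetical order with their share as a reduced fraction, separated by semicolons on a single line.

Jayant 1/6; Priya 1/2; Rajiv 1/6; Vikram 1/6

Neither parent survives and there are no descendants, so the estate passes to Girish's siblings and their issue per stirpes.
Tarun left no surviving issue, so that branch lapses and is disregarded.
Sarita's line is the sole branch at this level, so the full 1 passes to Sarita's issue by representation.
The estate is divided into 2 equal shares of 1/2 among Hemant, Priya.
Hemant predeceased; the 1/2 allotted to Hemant's branch passes to Hemant's issue by representation.
The 1/2 is divided into 3 equal shares of 1/6 among Vikram, Rajiv, Jayant.
Vikram is living and takes 1/6.
Rajiv is living and takes 1/6.
Jayant is living and takes 1/6.
Priya is living and takes 1/2.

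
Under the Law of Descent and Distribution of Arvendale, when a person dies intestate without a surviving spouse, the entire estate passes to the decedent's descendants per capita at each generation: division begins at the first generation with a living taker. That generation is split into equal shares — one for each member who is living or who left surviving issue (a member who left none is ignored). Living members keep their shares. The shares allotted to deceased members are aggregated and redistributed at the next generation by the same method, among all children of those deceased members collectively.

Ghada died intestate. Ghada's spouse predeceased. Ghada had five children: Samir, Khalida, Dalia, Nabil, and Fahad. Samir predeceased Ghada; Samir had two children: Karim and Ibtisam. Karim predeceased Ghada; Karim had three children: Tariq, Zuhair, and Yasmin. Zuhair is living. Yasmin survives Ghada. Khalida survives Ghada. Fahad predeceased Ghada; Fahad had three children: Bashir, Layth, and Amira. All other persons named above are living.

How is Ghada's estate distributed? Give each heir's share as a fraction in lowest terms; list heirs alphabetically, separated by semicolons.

There is no surviving spouse, so the entire estate passes to Ghada's descendants per capita at each generation.
At generation 1 (Samir, Khalida, Dalia, Nabil, Fahad) there are 5 shares of (1)/5 = 1/5 each.
Living: Khalida, Dalia, and Nabil — each takes 1/5.
Deceased: Samir and Fahad. Their combined 2/5 is pooled and carried to generation 2.
At generation 2 (Karim, Ibtisam, Bashir, Layth, Amira) there are 5 shares of (2/5)/5 = 2/25 each.
Living: Ibtisam, Bashir, Layth, and Amira — each takes 2/25.
Deceased: Karim. That 2/25 share is carried to generation 3.
At generation 3 (Tariq, Zuhair, Yasmin) there are 3 shares of (2/25)/3 = 2/75 each.
Living: Tariq, Zuhair, and Yasmin — each takes 2/75.

Amira 2/25; Bashir 2/25; Dalia 1/5; Ibtisam 2/25; Khalida 1/5; Layth 2/25; Nabil 1/5; Tariq 2/75; Yasmin 2/75; Zuhair 2/75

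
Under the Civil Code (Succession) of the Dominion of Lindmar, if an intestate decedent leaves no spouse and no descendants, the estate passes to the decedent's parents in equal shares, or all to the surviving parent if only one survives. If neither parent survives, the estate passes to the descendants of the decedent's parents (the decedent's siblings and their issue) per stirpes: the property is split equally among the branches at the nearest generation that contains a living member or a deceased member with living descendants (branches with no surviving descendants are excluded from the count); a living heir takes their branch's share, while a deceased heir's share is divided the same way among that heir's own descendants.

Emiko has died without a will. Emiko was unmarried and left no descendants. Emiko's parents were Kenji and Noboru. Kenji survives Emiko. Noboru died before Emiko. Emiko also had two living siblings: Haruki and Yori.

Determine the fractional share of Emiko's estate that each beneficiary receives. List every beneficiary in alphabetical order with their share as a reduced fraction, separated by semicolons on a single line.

Only one parent, Kenji, survives, so Kenji takes the entire estate. The siblings take nothing because a surviving parent has priority.

Kenji 1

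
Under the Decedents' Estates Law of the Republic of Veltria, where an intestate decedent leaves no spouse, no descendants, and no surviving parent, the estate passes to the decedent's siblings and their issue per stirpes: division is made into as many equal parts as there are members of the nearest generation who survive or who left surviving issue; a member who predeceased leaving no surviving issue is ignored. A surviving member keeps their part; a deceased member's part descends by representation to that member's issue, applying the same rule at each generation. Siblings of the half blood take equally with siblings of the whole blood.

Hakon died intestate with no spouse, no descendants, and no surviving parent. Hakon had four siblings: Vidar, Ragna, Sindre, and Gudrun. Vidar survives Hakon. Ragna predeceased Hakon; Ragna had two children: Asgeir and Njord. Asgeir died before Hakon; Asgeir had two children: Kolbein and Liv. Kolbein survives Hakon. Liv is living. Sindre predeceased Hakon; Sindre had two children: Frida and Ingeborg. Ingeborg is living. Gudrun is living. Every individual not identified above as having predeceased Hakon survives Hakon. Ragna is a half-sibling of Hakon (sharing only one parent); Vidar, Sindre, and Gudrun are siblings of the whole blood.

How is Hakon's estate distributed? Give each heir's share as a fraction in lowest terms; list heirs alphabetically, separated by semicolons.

No spouse, descendants, or parent survives, so the estate passes to Hakon's siblings per stirpes.
Half-blood and whole-blood siblings take equally under the stated rule.
The estate is divided into 4 equal shares of 1/4 among Vidar, Ragna, Sindre, Gudrun.
Vidar is living and takes 1/4.
Ragna predeceased; the 1/4 allotted to Ragna's branch passes to Ragna's issue by representation.
The 1/4 is divided into 2 equal shares of 1/8 among Asgeir, Njord.
Asgeir predeceased; the 1/8 allotted to Asgeir's branch passes to Asgeir's issue by representation.
The 1/8 is divided into 2 equal shares of 1/16 among Kolbein, Liv.
Kolbein is living and takes 1/16.
Liv is living and takes 1/16.
Njord is living and takes 1/8.
Sindre predeceased; the 1/4 allotted to Sindre's branch passes to Sindre's issue by representation.
The 1/4 is divided into 2 equal shares of 1/8 among Frida, Ingeborg.
Frida is living and takes 1/8.
Ingeborg is living and takes 1/8.
Gudrun is living and takes 1/4.

Frida 1/8; Gudrun 1/4; Ingeborg 1/8; Kolbein 1/16; Liv 1/16; Njord 1/8; Vidar 1/4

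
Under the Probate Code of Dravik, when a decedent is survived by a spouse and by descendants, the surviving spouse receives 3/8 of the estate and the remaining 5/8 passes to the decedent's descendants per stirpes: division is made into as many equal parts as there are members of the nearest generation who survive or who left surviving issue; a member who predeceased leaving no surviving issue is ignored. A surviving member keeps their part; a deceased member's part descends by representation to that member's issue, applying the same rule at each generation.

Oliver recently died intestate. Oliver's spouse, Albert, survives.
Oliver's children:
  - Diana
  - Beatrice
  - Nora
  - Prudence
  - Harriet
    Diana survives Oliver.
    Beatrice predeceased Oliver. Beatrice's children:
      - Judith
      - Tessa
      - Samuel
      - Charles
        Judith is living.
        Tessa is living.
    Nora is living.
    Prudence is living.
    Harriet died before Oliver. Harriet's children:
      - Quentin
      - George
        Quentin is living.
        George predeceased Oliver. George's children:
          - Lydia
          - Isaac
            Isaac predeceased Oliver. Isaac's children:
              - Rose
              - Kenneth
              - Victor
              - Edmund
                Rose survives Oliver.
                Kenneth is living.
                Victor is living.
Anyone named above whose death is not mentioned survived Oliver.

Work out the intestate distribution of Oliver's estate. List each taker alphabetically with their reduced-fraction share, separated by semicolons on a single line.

Albert 3/8; Charles 1/32; Diana 1/8; Edmund 1/128; Judith 1/32; Kenneth 1/128; Lydia 1/32; Nora 1/8; Prudence 1/8; Quentin 1/16; Rose 1/128; Samuel 1/32; Tessa 1/32; Victor 1/128

Albert, as surviving spouse, takes 3/8.
The remaining 5/8 passes to Oliver's descendants per stirpes.
The 5/8 is divided into 5 equal shares of 1/8 among Diana, Beatrice, Nora, Prudence, Harriet.
Diana is living and takes 1/8.
Beatrice predeceased; the 1/8 allotted to Beatrice's branch passes to Beatrice's issue by representation.
The 1/8 is divided into 4 equal shares of 1/32 among Judith, Tessa, Samuel, Charles.
Judith is living and takes 1/32.
Tessa is living and takes 1/32.
Samuel is living and takes 1/32.
Charles is living and takes 1/32.
Nora is living and takes 1/8.
Prudence is living and takes 1/8.
Harriet predeceased; the 1/8 allotted to Harriet's branch passes to Harriet's issue by representation.
The 1/8 is divided into 2 equal shares of 1/16 among Quentin, George.
Quentin is living and takes 1/16.
George predeceased; the 1/16 allotted to George's branch passes to George's issue by representation.
The 1/16 is divided into 2 equal shares of 1/32 among Lydia, Isaac.
Lydia is living and takes 1/32.
Isaac predeceased; the 1/32 allotted to Isaac's branch passes to Isaac's issue by representation.
The 1/32 is divided into 4 equal shares of 1/128 among Rose, Kenneth, Victor, Edmund.
Rose is living and takes 1/128.
Kenneth is living and takes 1/128.
Victor is living and takes 1/128.
Edmund is living and takes 1/128.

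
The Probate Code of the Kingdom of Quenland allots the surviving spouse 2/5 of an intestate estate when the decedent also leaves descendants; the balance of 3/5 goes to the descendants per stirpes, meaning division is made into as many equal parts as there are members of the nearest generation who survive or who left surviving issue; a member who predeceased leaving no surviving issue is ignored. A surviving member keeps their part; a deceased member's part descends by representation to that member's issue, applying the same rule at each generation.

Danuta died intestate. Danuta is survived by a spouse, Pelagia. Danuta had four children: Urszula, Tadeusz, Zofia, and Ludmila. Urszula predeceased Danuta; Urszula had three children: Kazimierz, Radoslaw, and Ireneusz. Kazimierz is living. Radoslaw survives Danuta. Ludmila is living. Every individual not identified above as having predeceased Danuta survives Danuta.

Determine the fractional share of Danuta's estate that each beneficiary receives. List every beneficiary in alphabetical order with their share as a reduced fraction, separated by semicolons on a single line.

Ireneusz 1/20; Kazimierz 1/20; Ludmila 3/20; Pelagia 2/5; Radoslaw 1/20; Tadeusz 3/20; Zofia 3/20

Pelagia, as surviving spouse, takes 2/5.
The remaining 3/5 passes to Danuta's descendants per stirpes.
The 3/5 is divided into 4 equal shares of 3/20 among Urszula, Tadeusz, Zofia, Ludmila.
Urszula predeceased; the 3/20 allotted to Urszula's branch passes to Urszula's issue by representation.
The 3/20 is divided into 3 equal shares of 1/20 among Kazimierz, Radoslaw, Ireneusz.
Kazimierz is living and takes 1/20.
Radoslaw is living and takes 1/20.
Ireneusz is living and takes 1/20.
Tadeusz is living and takes 3/20.
Zofia is living and takes 3/20.
Ludmila is living and takes 3/20.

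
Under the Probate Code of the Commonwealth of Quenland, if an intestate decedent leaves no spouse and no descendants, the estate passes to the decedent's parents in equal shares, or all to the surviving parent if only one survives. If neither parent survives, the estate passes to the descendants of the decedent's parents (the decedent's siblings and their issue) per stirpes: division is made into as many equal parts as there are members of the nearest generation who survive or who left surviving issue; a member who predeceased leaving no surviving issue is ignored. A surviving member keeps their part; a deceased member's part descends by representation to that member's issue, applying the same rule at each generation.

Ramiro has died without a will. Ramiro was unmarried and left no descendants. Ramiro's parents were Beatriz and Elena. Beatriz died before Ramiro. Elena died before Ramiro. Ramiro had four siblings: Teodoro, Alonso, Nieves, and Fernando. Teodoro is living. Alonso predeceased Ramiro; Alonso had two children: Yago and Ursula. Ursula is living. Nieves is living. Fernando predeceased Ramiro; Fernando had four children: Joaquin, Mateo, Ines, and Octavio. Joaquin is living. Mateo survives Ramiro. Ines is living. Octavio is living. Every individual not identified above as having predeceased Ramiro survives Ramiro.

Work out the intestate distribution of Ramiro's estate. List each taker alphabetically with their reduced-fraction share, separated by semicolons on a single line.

Neither parent survives and there are no descendants, so the estate passes to Ramiro's siblings and their issue per stirpes.
The estate is divided into 4 equal shares of 1/4 among Teodoro, Alonso, Nieves, Fernando.
Teodoro is living and takes 1/4.
Alonso predeceased; the 1/4 allotted to Alonso's branch passes to Alonso's issue by representation.
The 1/4 is divided into 2 equal shares of 1/8 among Yago, Ursula.
Yago is living and takes 1/8.
Ursula is living and takes 1/8.
Nieves is living and takes 1/4.
Fernando predeceased; the 1/4 allotted to Fernando's branch passes to Fernando's issue by representation.
The 1/4 is divided into 4 equal shares of 1/16 among Joaquin, Mateo, Ines, Octavio.
Joaquin is living and takes 1/16.
Mateo is living and takes 1/16.
Ines is living and takes 1/16.
Octavio is living and takes 1/16.

Ines 1/16; Joaquin 1/16; Mateo 1/16; Nieves 1/4; Octavio 1/16; Teodoro 1/4; Ursula 1/8; Yago 1/8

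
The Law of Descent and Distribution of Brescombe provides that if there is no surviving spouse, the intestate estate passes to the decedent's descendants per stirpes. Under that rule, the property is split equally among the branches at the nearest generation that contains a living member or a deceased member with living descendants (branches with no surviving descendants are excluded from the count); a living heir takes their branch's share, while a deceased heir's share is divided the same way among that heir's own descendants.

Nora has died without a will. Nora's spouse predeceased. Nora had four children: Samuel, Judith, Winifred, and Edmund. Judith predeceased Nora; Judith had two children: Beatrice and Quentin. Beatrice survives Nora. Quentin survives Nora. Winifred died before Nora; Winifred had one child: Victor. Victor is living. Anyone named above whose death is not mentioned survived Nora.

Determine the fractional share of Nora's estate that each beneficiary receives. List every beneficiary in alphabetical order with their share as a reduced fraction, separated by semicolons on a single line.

There is no surviving spouse, so the entire estate passes to Nora's descendants per stirpes.
The estate is divided into 4 equal shares of 1/4 among Samuel, Judith, Winifred, Edmund.
Samuel is living and takes 1/4.
Judith predeceased; the 1/4 allotted to Judith's branch passes to Judith's issue by representation.
The 1/4 is divided into 2 equal shares of 1/8 among Beatrice, Quentin.
Beatrice is living and takes 1/8.
Quentin is living and takes 1/8.
Winifred predeceased; the 1/4 allotted to Winifred's branch passes to Winifred's issue by representation.
Victor is the sole taker at this level and receives the full 1/4.
Edmund is living and takes 1/4.

Beatrice 1/8; Edmund 1/4; Quentin 1/8; Samuel 1/4; Victor 1/4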